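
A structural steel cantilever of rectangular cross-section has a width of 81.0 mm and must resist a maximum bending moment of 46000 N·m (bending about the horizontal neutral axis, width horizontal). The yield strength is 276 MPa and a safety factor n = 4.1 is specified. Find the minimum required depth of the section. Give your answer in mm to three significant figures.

σ_allow = 276/4.1 = 67.32 MPa.
For a rectangular section σ = 6M/(bh²), so h² = 6M/(b σ_allow) = 6×4.6000×10^7/(81.0×67.32) = 50620 mm².
h = 225.0 mm.

h = 225 mm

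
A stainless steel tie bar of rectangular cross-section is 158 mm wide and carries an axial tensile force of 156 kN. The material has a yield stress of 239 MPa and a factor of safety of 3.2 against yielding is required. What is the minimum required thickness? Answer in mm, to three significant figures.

σ_allow = 239/3.2 = 74.69 MPa.
Required area A = F/σ_allow = 156000/74.69 = 2089 mm².
t = A/w = 2089/158 = 13.22 mm.

t = 13.2 mm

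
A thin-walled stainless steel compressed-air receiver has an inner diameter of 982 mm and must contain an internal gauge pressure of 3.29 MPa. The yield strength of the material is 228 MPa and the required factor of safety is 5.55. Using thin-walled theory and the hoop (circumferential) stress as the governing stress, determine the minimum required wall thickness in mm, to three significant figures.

σ_allow = 228/5.55 = 41.08 MPa.
Hoop stress σ_h = pD/(2t), so t = pD/(2σ_allow) = 3.29×982/(2×41.08) = 39.32 mm.

t = 39.3 mm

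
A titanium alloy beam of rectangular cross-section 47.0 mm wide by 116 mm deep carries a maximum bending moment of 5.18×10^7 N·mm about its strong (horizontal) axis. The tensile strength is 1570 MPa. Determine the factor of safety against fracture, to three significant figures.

n = 3.19

Section modulus S = bh²/6 = 47.0×116²/6 = 105400 mm³.
σ = M/S = 5.1800×10^7/105400 = 491.4 MPa.
n = 1570/491.4 = 3.195.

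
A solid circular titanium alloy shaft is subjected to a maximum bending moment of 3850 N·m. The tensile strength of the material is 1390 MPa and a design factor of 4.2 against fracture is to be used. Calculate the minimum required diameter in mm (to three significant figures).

d = 49.1 mm

σ_allow = 1390/4.2 = 331.0 MPa.
For a solid circular section σ = 32M/(πd³), so d³ = 32M/(π σ_allow) = 32×3850000/(π×331.0) = 118500 mm³.
d = 49.12 mm.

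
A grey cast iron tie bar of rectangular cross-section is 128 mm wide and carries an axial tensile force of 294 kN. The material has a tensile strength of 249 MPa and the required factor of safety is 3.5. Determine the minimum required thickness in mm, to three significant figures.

t = 32.3 mm

σ_allow = 249/3.5 = 71.14 MPa.
Required area A = F/σ_allow = 294000/71.14 = 4133 mm².
t = A/w = 4133/128 = 32.29 mm.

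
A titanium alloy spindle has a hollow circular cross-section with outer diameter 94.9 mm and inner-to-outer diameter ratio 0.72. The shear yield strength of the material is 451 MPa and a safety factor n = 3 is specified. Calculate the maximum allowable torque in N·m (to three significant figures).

τ_allow = 451/3 = 150.3 MPa.
For a hollow shaft T_allow = τ_allow·πd_o³(1−k⁴)/16 with 1−k⁴ = 0.7313, so πd_o³(1−k⁴)/16 = 122700 mm³.
T_allow = 150.3×122700 = 1.845×10^7 N·mm = 18450 N·m.

T_allow = 18400 N·m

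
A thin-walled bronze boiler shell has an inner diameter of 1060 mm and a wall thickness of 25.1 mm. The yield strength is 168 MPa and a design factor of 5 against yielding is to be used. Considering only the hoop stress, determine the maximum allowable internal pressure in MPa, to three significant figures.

p_allow = 1.59 MPa

σ_allow = 168/5 = 33.60 MPa.
σ_h = pD/(2t) → p_allow = 2σ_allow t/D = 2×33.60×25.1/1060 = 1.591 MPa.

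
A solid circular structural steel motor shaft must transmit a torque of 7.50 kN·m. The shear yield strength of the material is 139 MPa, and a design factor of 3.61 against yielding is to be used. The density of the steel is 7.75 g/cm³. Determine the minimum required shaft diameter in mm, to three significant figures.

Allowable shear stress τ_allow = 139/3.61 = 38.50 MPa.
For a solid shaft τ = 16T/(πd³), so d³ = 16T/(π τ_allow) = 16×7500000/(π×38.50) = 992000 mm³.
d = (992000)^(1/3) = 99.73 mm.

d = 99.7 mm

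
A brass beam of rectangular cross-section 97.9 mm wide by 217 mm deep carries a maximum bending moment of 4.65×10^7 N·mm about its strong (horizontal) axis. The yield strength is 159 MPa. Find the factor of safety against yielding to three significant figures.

Section modulus S = bh²/6 = 97.9×217²/6 = 768300 mm³.
σ = M/S = 4.6500×10^7/768300 = 60.52 MPa.
n = 159/60.52 = 2.627.

n = 2.63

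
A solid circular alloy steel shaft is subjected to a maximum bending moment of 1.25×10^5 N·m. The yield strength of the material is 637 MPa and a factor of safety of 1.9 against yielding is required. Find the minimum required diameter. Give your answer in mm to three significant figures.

σ_allow = 637/1.9 = 335.3 MPa.
For a solid circular section σ = 32M/(πd³), so d³ = 32M/(π σ_allow) = 32×1.2500×10^8/(π×335.3) = 3.798×10^6 mm³.
d = 156.0 mm.

d = 156 mm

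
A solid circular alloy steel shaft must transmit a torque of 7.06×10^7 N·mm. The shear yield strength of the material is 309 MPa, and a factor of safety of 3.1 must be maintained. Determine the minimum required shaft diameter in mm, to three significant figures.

d = 153 mm

Allowable shear stress τ_allow = 309/3.1 = 99.68 MPa.
For a solid shaft τ = 16T/(πd³), so d³ = 16T/(π τ_allow) = 16×7.0600×10^7/(π×99.68) = 3.607×10^6 mm³.
d = (3.607×10^6)^(1/3) = 153.4 mm.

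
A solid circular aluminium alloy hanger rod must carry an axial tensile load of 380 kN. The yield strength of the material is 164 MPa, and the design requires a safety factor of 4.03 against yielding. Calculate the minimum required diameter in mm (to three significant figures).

Allowable stress σ_allow = 164/4.03 = 40.69 MPa.
Required area A = F/σ_allow = 380000/40.69 = 9338 mm².
A = πd²/4 → d = √(4A/π) = 109.0 mm.

d = 109 mm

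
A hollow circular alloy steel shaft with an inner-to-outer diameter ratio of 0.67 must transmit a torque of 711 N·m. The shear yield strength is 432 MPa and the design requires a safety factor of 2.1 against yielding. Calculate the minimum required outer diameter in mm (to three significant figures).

τ_allow = 432/2.1 = 205.7 MPa.
For a hollow shaft τ = 16T/[πd_o³(1−k⁴)] with k = 0.67, so 1−k⁴ = 0.7985.
d_o³ = 16T/[π τ_allow (1−k⁴)] = 16×711000/(π×205.7×0.7985) = 22040 mm³.
d_o = 28.04 mm.

d_o = 28.0 mm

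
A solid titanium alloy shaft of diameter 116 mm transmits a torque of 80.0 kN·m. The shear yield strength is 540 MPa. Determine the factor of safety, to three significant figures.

τ = 16T/(πd³) = 16×8.0000×10^7/(π×116³) = 261.0 MPa.
n = τ_limit/τ = 540/261.0 = 2.069.

n = 2.07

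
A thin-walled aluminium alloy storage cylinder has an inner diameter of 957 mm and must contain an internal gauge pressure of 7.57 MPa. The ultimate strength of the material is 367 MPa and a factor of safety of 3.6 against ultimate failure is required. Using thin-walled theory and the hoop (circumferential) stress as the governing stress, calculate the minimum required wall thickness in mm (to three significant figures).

t = 35.5 mm

σ_allow = 367/3.6 = 101.9 MPa.
Hoop stress σ_h = pD/(2t), so t = pD/(2σ_allow) = 7.57×957/(2×101.9) = 35.53 mm.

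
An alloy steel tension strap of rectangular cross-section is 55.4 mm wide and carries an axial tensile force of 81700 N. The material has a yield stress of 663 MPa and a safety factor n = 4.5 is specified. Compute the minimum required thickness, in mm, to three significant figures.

σ_allow = 663/4.5 = 147.3 MPa.
Required area A = F/σ_allow = 81700/147.3 = 554.5 mm².
t = A/w = 554.5/55.4 = 10.01 mm.

t = 10.0 mm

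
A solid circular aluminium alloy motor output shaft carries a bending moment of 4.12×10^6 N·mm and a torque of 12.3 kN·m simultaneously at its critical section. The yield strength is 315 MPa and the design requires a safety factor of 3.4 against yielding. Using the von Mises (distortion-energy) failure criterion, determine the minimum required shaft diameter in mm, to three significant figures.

d = 108 mm

σ_allow = σ_y/n = 315/3.4 = 92.65 MPa.
For a solid shaft σ_b = 32M/(πd³) and τ = 16T/(πd³), so the von Mises stress is σ' = (16/πd³)·√(4M²+3T²).
√(4M²+3T²) = √(4×(4.120×10^6)² + 3×(1.230×10^7)²) = 2.284×10^7 N·mm.
d³ = 16×2.284×10^7/(π×92.65) = 1.256×10^6 mm³.
d = 107.9 mm.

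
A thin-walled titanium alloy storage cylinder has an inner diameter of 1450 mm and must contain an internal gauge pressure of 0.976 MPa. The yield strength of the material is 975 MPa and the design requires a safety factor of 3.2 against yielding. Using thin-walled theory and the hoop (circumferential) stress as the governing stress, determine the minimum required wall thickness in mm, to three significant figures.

σ_allow = 975/3.2 = 304.7 MPa.
Hoop stress σ_h = pD/(2t), so t = pD/(2σ_allow) = 0.976×1450/(2×304.7) = 2.322 mm.

t = 2.32 mm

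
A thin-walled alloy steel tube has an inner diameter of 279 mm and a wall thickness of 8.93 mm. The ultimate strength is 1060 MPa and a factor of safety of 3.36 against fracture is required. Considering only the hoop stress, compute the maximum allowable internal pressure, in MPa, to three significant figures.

σ_allow = 1060/3.36 = 315.5 MPa.
σ_h = pD/(2t) → p_allow = 2σ_allow t/D = 2×315.5×8.93/279 = 20.19 MPa.

p_allow = 20.2 MPa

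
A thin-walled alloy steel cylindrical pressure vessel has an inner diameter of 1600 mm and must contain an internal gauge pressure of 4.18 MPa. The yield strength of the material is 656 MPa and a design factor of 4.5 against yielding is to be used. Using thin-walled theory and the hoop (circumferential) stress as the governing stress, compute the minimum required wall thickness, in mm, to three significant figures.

t = 22.9 mm

σ_allow = 656/4.5 = 145.8 MPa.
Hoop stress σ_h = pD/(2t), so t = pD/(2σ_allow) = 4.18×1600/(2×145.8) = 22.94 mm.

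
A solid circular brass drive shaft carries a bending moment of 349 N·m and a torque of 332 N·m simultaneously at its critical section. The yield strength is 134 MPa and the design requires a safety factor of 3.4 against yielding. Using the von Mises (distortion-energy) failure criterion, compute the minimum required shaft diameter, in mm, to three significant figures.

d = 48.9 mm

σ_allow = σ_y/n = 134/3.4 = 39.41 MPa.
For a solid shaft σ_b = 32M/(πd³) and τ = 16T/(πd³), so the von Mises stress is σ' = (16/πd³)·√(4M²+3T²).
√(4M²+3T²) = √(4×(349000)² + 3×(332000)²) = 904400 N·mm.
d³ = 16×904400/(π×39.41) = 116900 mm³.
d = 48.89 mm.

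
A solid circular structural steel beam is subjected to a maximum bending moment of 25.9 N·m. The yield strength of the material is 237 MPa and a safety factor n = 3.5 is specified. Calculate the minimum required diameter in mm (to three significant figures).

d = 15.7 mm

σ_allow = 237/3.5 = 67.71 MPa.
For a solid circular section σ = 32M/(πd³), so d³ = 32M/(π σ_allow) = 32×25900/(π×67.71) = 3896 mm³.
d = 15.74 mm.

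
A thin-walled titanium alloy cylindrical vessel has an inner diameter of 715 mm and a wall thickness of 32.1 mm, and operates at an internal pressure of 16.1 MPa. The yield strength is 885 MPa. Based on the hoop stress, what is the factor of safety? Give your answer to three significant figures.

σ_h = pD/(2t) = 16.1×715/(2×32.1) = 179.3 MPa.
n = 885/179.3 = 4.936.

n = 4.94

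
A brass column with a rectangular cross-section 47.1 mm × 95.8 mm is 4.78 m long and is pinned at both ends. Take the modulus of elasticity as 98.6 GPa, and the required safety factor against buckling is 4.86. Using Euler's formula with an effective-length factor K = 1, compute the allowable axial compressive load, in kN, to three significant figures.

P_allow = 7.31 kN

Buckling occurs about the weak axis: I_min = h·b³/12 = 95.8×47.1³/12 = 834200 mm⁴ (b = 47.1 mm is the smaller dimension).
Effective length L_e = KL = 1×4.78 m = 4780 mm.
Euler critical load P_cr = π²EI/L_e² = π²×98600×834200/4780² = 35530 N.
P_allow = P_cr/n = 35530/4.86 = 7310 N.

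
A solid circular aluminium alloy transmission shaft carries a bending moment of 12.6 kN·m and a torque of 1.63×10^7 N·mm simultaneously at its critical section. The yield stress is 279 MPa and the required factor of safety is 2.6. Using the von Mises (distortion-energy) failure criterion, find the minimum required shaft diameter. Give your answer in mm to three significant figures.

σ_allow = σ_y/n = 279/2.6 = 107.3 MPa.
For a solid shaft σ_b = 32M/(πd³) and τ = 16T/(πd³), so the von Mises stress is σ' = (16/πd³)·√(4M²+3T²).
√(4M²+3T²) = √(4×(1.260×10^7)² + 3×(1.630×10^7)²) = 3.784×10^7 N·mm.
d³ = 16×3.784×10^7/(π×107.3) = 1.796×10^6 mm³.
d = 121.6 mm.

d = 122 mm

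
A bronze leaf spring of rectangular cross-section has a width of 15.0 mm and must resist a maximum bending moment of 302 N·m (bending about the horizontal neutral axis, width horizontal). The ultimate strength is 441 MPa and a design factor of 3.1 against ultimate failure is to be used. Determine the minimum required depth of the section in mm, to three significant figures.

h = 29.1 mm

σ_allow = 441/3.1 = 142.3 MPa.
For a rectangular section σ = 6M/(bh²), so h² = 6M/(b σ_allow) = 6×302000/(15.0×142.3) = 849.2 mm².
h = 29.14 mm.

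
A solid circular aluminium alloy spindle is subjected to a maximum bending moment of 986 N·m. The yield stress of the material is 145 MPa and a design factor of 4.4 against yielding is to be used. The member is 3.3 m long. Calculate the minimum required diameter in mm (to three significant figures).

σ_allow = 145/4.4 = 32.95 MPa.
For a solid circular section σ = 32M/(πd³), so d³ = 32M/(π σ_allow) = 32×986000/(π×32.95) = 304800 mm³.
d = 67.30 mm.

d = 67.3 mm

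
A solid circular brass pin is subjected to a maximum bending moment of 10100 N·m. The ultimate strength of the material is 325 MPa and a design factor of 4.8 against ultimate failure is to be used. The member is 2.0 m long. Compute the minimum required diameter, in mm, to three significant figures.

d = 115 mm

σ_allow = 325/4.8 = 67.71 MPa.
For a solid circular section σ = 32M/(πd³), so d³ = 32M/(π σ_allow) = 32×1.0100×10^7/(π×67.71) = 1.519×10^6 mm³.
d = 115.0 mm.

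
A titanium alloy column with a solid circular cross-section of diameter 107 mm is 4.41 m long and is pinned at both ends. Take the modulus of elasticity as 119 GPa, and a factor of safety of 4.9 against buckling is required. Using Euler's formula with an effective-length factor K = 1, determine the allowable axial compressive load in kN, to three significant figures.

I = πd⁴/64 = π×107⁴/64 = 6.434×10^6 mm⁴.
Effective length L_e = KL = 1×4.41 m = 4410 mm.
Euler critical load P_cr = π²EI/L_e² = π²×119000×6.434×10^6/4410² = 388600 N.
P_allow = P_cr/n = 388600/4.9 = 79300 N.

P_allow = 79.3 kN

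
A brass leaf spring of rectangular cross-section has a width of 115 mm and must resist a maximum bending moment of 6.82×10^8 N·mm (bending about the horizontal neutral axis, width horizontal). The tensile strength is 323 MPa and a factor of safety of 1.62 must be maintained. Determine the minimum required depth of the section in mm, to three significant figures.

h = 422 mm

σ_allow = 323/1.62 = 199.4 MPa.
For a rectangular section σ = 6M/(bh²), so h² = 6M/(b σ_allow) = 6×6.8200×10^8/(115×199.4) = 178500 mm².
h = 422.4 mm.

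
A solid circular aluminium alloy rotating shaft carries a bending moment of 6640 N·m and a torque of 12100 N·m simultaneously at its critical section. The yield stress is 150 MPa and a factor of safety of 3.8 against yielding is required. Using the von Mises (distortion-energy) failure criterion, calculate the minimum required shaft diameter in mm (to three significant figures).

σ_allow = σ_y/n = 150/3.8 = 39.47 MPa.
For a solid shaft σ_b = 32M/(πd³) and τ = 16T/(πd³), so the von Mises stress is σ' = (16/πd³)·√(4M²+3T²).
√(4M²+3T²) = √(4×(6.640×10^6)² + 3×(1.210×10^7)²) = 2.481×10^7 N·mm.
d³ = 16×2.481×10^7/(π×39.47) = 3.201×10^6 mm³.
d = 147.4 mm.

d = 147 mm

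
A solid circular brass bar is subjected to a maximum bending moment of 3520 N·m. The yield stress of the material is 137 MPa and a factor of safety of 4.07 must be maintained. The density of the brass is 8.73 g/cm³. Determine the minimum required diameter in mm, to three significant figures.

d = 102 mm

σ_allow = 137/4.07 = 33.66 MPa.
For a solid circular section σ = 32M/(πd³), so d³ = 32M/(π σ_allow) = 32×3520000/(π×33.66) = 1.065×10^6 mm³.
d = 102.1 mm.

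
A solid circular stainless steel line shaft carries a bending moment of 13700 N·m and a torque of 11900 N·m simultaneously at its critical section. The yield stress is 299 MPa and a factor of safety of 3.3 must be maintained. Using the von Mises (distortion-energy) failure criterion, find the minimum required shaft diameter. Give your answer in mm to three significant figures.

d = 124 mm

σ_allow = σ_y/n = 299/3.3 = 90.61 MPa.
For a solid shaft σ_b = 32M/(πd³) and τ = 16T/(πd³), so the von Mises stress is σ' = (16/πd³)·√(4M²+3T²).
√(4M²+3T²) = √(4×(1.370×10^7)² + 3×(1.190×10^7)²) = 3.429×10^7 N·mm.
d³ = 16×3.429×10^7/(π×90.61) = 1.927×10^6 mm³.
d = 124.4 mm.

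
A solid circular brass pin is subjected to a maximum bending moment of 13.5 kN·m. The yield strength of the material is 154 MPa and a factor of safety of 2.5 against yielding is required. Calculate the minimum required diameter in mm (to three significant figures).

d = 131 mm

σ_allow = 154/2.5 = 61.60 MPa.
For a solid circular section σ = 32M/(πd³), so d³ = 32M/(π σ_allow) = 32×1.3500×10^7/(π×61.60) = 2.232×10^6 mm³.
d = 130.7 mm.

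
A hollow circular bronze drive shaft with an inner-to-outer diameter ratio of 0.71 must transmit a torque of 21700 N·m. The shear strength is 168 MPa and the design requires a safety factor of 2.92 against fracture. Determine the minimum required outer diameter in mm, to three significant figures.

τ_allow = 168/2.92 = 57.53 MPa.
For a hollow shaft τ = 16T/[πd_o³(1−k⁴)] with k = 0.71, so 1−k⁴ = 0.7459.
d_o³ = 16T/[π τ_allow (1−k⁴)] = 16×2.1700×10^7/(π×57.53×0.7459) = 2.575×10^6 mm³.
d_o = 137.1 mm.

d_o = 137 mm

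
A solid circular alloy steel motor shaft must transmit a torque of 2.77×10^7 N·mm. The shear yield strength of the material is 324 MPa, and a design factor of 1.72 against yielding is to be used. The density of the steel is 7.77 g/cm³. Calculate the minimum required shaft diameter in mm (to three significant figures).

Allowable shear stress τ_allow = 324/1.72 = 188.4 MPa.
For a solid shaft τ = 16T/(πd³), so d³ = 16T/(π τ_allow) = 16×2.7700×10^7/(π×188.4) = 748900 mm³.
d = (748900)^(1/3) = 90.81 mm.

d = 90.8 mm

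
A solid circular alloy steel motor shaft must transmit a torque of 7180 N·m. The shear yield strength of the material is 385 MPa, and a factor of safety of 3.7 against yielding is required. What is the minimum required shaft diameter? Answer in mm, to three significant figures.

Allowable shear stress τ_allow = 385/3.7 = 104.1 MPa.
For a solid shaft τ = 16T/(πd³), so d³ = 16T/(π τ_allow) = 16×7180000/(π×104.1) = 351400 mm³.
d = (351400)^(1/3) = 70.57 mm.

d = 70.6 mm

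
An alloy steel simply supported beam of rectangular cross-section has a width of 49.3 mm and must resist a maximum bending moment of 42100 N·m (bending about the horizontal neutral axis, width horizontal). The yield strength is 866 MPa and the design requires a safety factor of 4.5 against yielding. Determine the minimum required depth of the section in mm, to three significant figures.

σ_allow = 866/4.5 = 192.4 MPa.
For a rectangular section σ = 6M/(bh²), so h² = 6M/(b σ_allow) = 6×4.2100×10^7/(49.3×192.4) = 26620 mm².
h = 163.2 mm.

h = 163 mm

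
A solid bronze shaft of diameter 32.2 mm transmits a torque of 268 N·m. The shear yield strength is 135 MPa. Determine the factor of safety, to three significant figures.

τ = 16T/(πd³) = 16×268000/(π×32.2³) = 40.88 MPa.
n = τ_limit/τ = 135/40.88 = 3.302.

n = 3.30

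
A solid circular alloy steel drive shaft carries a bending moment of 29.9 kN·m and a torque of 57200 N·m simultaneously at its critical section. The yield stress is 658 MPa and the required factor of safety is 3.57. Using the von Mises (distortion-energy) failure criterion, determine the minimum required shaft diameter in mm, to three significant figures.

σ_allow = σ_y/n = 658/3.57 = 184.3 MPa.
For a solid shaft σ_b = 32M/(πd³) and τ = 16T/(πd³), so the von Mises stress is σ' = (16/πd³)·√(4M²+3T²).
√(4M²+3T²) = √(4×(2.990×10^7)² + 3×(5.720×10^7)²) = 1.157×10^8 N·mm.
d³ = 16×1.157×10^8/(π×184.3) = 3.198×10^6 mm³.
d = 147.3 mm.

d = 147 mm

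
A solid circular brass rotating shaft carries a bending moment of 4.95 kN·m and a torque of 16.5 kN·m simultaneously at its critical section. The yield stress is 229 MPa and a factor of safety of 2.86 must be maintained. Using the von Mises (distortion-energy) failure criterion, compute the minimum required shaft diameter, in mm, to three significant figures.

d = 124 mm

σ_allow = σ_y/n = 229/2.86 = 80.07 MPa.
For a solid shaft σ_b = 32M/(πd³) and τ = 16T/(πd³), so the von Mises stress is σ' = (16/πd³)·√(4M²+3T²).
√(4M²+3T²) = √(4×(4.950×10^6)² + 3×(1.650×10^7)²) = 3.024×10^7 N·mm.
d³ = 16×3.024×10^7/(π×80.07) = 1.924×10^6 mm³.
d = 124.4 mm.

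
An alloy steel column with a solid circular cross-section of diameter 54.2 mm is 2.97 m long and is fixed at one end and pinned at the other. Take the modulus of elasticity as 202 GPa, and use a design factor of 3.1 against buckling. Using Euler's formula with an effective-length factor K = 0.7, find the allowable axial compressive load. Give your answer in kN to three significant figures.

I = πd⁴/64 = π×54.2⁴/64 = 423600 mm⁴.
Effective length L_e = KL = 0.7×2.97 m = 2079 mm.
Euler critical load P_cr = π²EI/L_e² = π²×202000×423600/2079² = 195400 N.
P_allow = P_cr/n = 195400/3.1 = 63030 N.

P_allow = 63.0 kN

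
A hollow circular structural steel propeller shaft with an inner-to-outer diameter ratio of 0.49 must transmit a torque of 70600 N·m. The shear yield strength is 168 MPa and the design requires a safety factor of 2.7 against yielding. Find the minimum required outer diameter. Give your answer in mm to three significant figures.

d_o = 183 mm

τ_allow = 168/2.7 = 62.22 MPa.
For a hollow shaft τ = 16T/[πd_o³(1−k⁴)] with k = 0.49, so 1−k⁴ = 0.9424.
d_o³ = 16T/[π τ_allow (1−k⁴)] = 16×7.0600×10^7/(π×62.22×0.9424) = 6.132×10^6 mm³.
d_o = 183.0 mm.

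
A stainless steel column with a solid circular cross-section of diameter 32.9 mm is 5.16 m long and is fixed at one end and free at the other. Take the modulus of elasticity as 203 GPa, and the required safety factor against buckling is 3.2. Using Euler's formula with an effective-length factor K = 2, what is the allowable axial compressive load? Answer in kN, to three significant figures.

I = πd⁴/64 = π×32.9⁴/64 = 57510 mm⁴.
Effective length L_e = KL = 2×5.16 m = 10320 mm.
Euler critical load P_cr = π²EI/L_e² = π²×203000×57510/10320² = 1082 N.
P_allow = P_cr/n = 1082/3.2 = 338.1 N.

P_allow = 0.338 kN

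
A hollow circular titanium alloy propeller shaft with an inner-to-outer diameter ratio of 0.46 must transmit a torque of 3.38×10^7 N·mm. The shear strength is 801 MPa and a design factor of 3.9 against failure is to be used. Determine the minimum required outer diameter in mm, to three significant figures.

τ_allow = 801/3.9 = 205.4 MPa.
For a hollow shaft τ = 16T/[πd_o³(1−k⁴)] with k = 0.46, so 1−k⁴ = 0.9552.
d_o³ = 16T/[π τ_allow (1−k⁴)] = 16×3.3800×10^7/(π×205.4×0.9552) = 877400 mm³.
d_o = 95.74 mm.

d_o = 95.7 mm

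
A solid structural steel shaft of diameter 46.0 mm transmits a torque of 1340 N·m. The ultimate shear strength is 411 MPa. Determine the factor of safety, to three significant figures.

τ = 16T/(πd³) = 16×1340000/(π×46.0³) = 70.11 MPa.
n = τ_limit/τ = 411/70.11 = 5.862.

n = 5.86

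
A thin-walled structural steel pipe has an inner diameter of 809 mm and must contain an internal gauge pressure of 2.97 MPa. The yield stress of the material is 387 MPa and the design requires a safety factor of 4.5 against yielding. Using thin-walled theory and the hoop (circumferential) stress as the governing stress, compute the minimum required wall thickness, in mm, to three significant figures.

σ_allow = 387/4.5 = 86.00 MPa.
Hoop stress σ_h = pD/(2t), so t = pD/(2σ_allow) = 2.97×809/(2×86.00) = 13.97 mm.

t = 14.0 mm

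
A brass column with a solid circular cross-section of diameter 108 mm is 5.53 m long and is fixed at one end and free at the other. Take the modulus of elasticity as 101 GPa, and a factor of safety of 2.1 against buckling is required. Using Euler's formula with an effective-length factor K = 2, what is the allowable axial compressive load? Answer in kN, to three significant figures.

I = πd⁴/64 = π×108⁴/64 = 6.678×10^6 mm⁴.
Effective length L_e = KL = 2×5.53 m = 11060 mm.
Euler critical load P_cr = π²EI/L_e² = π²×101000×6.678×10^6/11060² = 54420 N.
P_allow = P_cr/n = 54420/2.1 = 25920 N.

P_allow = 25.9 kN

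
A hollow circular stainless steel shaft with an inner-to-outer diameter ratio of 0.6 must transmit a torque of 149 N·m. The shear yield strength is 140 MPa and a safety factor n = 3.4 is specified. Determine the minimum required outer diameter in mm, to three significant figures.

τ_allow = 140/3.4 = 41.18 MPa.
For a hollow shaft τ = 16T/[πd_o³(1−k⁴)] with k = 0.6, so 1−k⁴ = 0.8704.
d_o³ = 16T/[π τ_allow (1−k⁴)] = 16×149000/(π×41.18×0.8704) = 21170 mm³.
d_o = 27.66 mm.

d_o = 27.7 mm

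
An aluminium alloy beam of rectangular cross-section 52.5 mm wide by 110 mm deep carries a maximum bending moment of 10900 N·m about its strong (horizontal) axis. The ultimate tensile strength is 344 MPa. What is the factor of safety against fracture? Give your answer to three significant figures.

n = 3.34

Section modulus S = bh²/6 = 52.5×110²/6 = 105900 mm³.
σ = M/S = 1.0900×10^7/105900 = 103.0 MPa.
n = 344/103.0 = 3.341.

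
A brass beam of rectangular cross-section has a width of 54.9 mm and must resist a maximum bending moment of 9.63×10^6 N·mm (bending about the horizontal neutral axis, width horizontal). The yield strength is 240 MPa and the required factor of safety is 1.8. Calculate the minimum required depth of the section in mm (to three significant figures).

σ_allow = 240/1.8 = 133.3 MPa.
For a rectangular section σ = 6M/(bh²), so h² = 6M/(b σ_allow) = 6×9630000/(54.9×133.3) = 7893 mm².
h = 88.85 mm.

h = 88.8 mm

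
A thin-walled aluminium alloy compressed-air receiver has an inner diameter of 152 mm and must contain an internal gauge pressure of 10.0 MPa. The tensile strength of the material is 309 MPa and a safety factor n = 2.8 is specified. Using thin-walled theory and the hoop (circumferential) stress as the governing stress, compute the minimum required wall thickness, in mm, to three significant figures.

σ_allow = 309/2.8 = 110.4 MPa.
Hoop stress σ_h = pD/(2t), so t = pD/(2σ_allow) = 10.0×152/(2×110.4) = 6.887 mm.

t = 6.89 mm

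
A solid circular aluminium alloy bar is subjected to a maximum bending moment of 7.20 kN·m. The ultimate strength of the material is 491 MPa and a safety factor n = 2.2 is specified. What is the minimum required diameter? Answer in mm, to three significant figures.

d = 69.0 mm

σ_allow = 491/2.2 = 223.2 MPa.
For a solid circular section σ = 32M/(πd³), so d³ = 32M/(π σ_allow) = 32×7200000/(π×223.2) = 328600 mm³.
d = 69.01 mm.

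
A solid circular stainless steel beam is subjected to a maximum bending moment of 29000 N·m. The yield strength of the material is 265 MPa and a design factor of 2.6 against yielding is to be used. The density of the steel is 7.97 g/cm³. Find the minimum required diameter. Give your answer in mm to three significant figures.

σ_allow = 265/2.6 = 101.9 MPa.
For a solid circular section σ = 32M/(πd³), so d³ = 32M/(π σ_allow) = 32×2.9000×10^7/(π×101.9) = 2.898×10^6 mm³.
d = 142.6 mm.

d = 143 mm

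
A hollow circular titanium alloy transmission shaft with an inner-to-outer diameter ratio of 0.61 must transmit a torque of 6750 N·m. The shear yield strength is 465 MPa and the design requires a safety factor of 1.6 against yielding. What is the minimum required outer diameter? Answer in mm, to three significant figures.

τ_allow = 465/1.6 = 290.6 MPa.
For a hollow shaft τ = 16T/[πd_o³(1−k⁴)] with k = 0.61, so 1−k⁴ = 0.8615.
d_o³ = 16T/[π τ_allow (1−k⁴)] = 16×6750000/(π×290.6×0.8615) = 137300 mm³.
d_o = 51.59 mm.

d_o = 51.6 mm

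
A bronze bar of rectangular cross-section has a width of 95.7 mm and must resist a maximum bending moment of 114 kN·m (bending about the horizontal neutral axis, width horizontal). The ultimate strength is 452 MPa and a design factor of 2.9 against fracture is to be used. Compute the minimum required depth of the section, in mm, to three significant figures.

σ_allow = 452/2.9 = 155.9 MPa.
For a rectangular section σ = 6M/(bh²), so h² = 6M/(b σ_allow) = 6×1.1400×10^8/(95.7×155.9) = 45860 mm².
h = 214.1 mm.

h = 214 mm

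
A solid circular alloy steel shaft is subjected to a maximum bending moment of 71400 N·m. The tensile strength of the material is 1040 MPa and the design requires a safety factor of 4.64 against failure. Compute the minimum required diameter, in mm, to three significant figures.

d = 148 mm

σ_allow = 1040/4.64 = 224.1 MPa.
For a solid circular section σ = 32M/(πd³), so d³ = 32M/(π σ_allow) = 32×7.1400×10^7/(π×224.1) = 3.245×10^6 mm³.
d = 148.0 mm.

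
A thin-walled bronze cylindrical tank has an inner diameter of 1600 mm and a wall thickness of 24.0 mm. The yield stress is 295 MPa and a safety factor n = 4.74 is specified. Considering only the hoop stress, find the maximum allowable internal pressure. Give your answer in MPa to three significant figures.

p_allow = 1.87 MPa

σ_allow = 295/4.74 = 62.24 MPa.
σ_h = pD/(2t) → p_allow = 2σ_allow t/D = 2×62.24×24.0/1600 = 1.867 MPa.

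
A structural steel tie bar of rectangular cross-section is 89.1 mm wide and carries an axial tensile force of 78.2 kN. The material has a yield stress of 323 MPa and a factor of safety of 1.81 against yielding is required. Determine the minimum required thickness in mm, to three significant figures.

t = 4.92 mm

σ_allow = 323/1.81 = 178.5 MPa.
Required area A = F/σ_allow = 78200/178.5 = 438.2 mm².
t = A/w = 438.2/89.1 = 4.918 mm.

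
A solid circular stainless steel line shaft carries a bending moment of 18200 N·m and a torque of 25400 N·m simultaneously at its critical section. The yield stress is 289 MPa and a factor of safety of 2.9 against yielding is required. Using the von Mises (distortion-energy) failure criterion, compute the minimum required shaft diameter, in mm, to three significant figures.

σ_allow = σ_y/n = 289/2.9 = 99.66 MPa.
For a solid shaft σ_b = 32M/(πd³) and τ = 16T/(πd³), so the von Mises stress is σ' = (16/πd³)·√(4M²+3T²).
√(4M²+3T²) = √(4×(1.820×10^7)² + 3×(2.540×10^7)²) = 5.710×10^7 N·mm.
d³ = 16×5.710×10^7/(π×99.66) = 2.918×10^6 mm³.
d = 142.9 mm.

d = 143 mm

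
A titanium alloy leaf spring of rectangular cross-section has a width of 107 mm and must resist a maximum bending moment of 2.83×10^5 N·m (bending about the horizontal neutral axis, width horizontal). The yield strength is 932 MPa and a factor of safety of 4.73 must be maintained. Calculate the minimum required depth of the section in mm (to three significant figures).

h = 284 mm

σ_allow = 932/4.73 = 197.0 MPa.
For a rectangular section σ = 6M/(bh²), so h² = 6M/(b σ_allow) = 6×2.8300×10^8/(107×197.0) = 80540 mm².
h = 283.8 mm.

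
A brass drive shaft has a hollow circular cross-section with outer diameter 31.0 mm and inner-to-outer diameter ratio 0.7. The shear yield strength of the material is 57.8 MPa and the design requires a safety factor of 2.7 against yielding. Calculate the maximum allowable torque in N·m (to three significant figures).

τ_allow = 57.8/2.7 = 21.41 MPa.
For a hollow shaft T_allow = τ_allow·πd_o³(1−k⁴)/16 with 1−k⁴ = 0.7599, so πd_o³(1−k⁴)/16 = 4445 mm³.
T_allow = 21.41×4445 = 95160 N·mm = 95.16 N·m.

T_allow = 95.2 N·m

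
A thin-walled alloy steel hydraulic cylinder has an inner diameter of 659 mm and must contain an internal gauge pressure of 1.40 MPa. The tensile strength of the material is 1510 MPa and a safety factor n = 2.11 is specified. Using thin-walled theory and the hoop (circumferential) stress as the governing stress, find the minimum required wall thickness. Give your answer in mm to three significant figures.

t = 0.645 mm

σ_allow = 1510/2.11 = 715.6 MPa.
Hoop stress σ_h = pD/(2t), so t = pD/(2σ_allow) = 1.40×659/(2×715.6) = 0.6446 mm.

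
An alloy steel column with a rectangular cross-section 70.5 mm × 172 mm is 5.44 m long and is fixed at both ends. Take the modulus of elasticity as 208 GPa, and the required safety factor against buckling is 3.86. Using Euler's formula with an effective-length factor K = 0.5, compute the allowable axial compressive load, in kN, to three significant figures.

P_allow = 361 kN

Buckling occurs about the weak axis: I_min = h·b³/12 = 172×70.5³/12 = 5.022×10^6 mm⁴ (b = 70.5 mm is the smaller dimension).
Effective length L_e = KL = 0.5×5.44 m = 2720 mm.
Euler critical load P_cr = π²EI/L_e² = π²×208000×5.022×10^6/2720² = 1.394×10^6 N.
P_allow = P_cr/n = 1.394×10^6/3.86 = 361000 N.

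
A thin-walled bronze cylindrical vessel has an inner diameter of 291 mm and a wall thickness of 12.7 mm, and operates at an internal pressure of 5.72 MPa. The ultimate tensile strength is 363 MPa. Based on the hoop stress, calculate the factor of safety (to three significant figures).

σ_h = pD/(2t) = 5.72×291/(2×12.7) = 65.53 MPa.
n = 363/65.53 = 5.539.

n = 5.54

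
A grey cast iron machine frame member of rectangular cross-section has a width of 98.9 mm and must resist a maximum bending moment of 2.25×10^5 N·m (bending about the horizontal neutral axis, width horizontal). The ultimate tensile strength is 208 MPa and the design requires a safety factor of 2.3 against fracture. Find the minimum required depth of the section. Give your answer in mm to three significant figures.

h = 389 mm

σ_allow = 208/2.3 = 90.43 MPa.
For a rectangular section σ = 6M/(bh²), so h² = 6M/(b σ_allow) = 6×2.2500×10^8/(98.9×90.43) = 150900 mm².
h = 388.5 mm.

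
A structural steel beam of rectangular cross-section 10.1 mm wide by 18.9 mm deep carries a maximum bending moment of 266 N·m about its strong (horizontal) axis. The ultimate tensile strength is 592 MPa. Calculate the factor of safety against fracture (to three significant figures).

Section modulus S = bh²/6 = 10.1×18.9²/6 = 601.3 mm³.
σ = M/S = 266000/601.3 = 442.4 MPa.
n = 592/442.4 = 1.338.

n = 1.34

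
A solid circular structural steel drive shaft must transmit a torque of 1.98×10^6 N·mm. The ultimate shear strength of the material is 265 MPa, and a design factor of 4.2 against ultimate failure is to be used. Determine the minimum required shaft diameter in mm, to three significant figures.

d = 54.3 mm

Allowable shear stress τ_allow = 265/4.2 = 63.10 MPa.
For a solid shaft τ = 16T/(πd³), so d³ = 16T/(π τ_allow) = 16×1980000/(π×63.10) = 159800 mm³.
d = (159800)^(1/3) = 54.27 mm.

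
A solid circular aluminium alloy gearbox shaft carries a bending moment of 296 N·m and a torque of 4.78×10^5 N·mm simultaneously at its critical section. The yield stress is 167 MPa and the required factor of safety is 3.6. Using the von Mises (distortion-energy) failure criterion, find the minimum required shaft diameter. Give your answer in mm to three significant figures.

d = 48.2 mm

σ_allow = σ_y/n = 167/3.6 = 46.39 MPa.
For a solid shaft σ_b = 32M/(πd³) and τ = 16T/(πd³), so the von Mises stress is σ' = (16/πd³)·√(4M²+3T²).
√(4M²+3T²) = √(4×(296000)² + 3×(478000)²) = 1.018×10^6 N·mm.
d³ = 16×1.018×10^6/(π×46.39) = 111700 mm³.
d = 48.17 mm.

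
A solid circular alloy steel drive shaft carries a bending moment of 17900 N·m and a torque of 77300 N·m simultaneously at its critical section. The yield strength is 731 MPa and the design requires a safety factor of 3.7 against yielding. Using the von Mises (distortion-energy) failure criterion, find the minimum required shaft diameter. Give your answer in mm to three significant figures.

d = 153 mm

σ_allow = σ_y/n = 731/3.7 = 197.6 MPa.
For a solid shaft σ_b = 32M/(πd³) and τ = 16T/(πd³), so the von Mises stress is σ' = (16/πd³)·√(4M²+3T²).
√(4M²+3T²) = √(4×(1.790×10^7)² + 3×(7.730×10^7)²) = 1.386×10^8 N·mm.
d³ = 16×1.386×10^8/(π×197.6) = 3.573×10^6 mm³.
d = 152.9 mm.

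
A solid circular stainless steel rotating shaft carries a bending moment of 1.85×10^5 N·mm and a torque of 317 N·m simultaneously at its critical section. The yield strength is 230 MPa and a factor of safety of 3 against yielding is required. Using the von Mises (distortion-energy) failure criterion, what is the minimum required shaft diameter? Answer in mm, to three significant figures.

d = 35.3 mm

σ_allow = σ_y/n = 230/3 = 76.67 MPa.
For a solid shaft σ_b = 32M/(πd³) and τ = 16T/(πd³), so the von Mises stress is σ' = (16/πd³)·√(4M²+3T²).
√(4M²+3T²) = √(4×(185000)² + 3×(317000)²) = 662100 N·mm.
d³ = 16×662100/(π×76.67) = 43980 mm³.
d = 35.30 mm.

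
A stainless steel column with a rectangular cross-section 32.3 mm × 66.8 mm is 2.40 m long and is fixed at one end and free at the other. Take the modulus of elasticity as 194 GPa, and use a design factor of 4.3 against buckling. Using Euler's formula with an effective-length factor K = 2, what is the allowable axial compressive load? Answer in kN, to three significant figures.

P_allow = 3.63 kN

Buckling occurs about the weak axis: I_min = h·b³/12 = 66.8×32.3³/12 = 187600 mm⁴ (b = 32.3 mm is the smaller dimension).
Effective length L_e = KL = 2×2.40 m = 4800 mm.
Euler critical load P_cr = π²EI/L_e² = π²×194000×187600/4800² = 15590 N.
P_allow = P_cr/n = 15590/4.3 = 3625 N.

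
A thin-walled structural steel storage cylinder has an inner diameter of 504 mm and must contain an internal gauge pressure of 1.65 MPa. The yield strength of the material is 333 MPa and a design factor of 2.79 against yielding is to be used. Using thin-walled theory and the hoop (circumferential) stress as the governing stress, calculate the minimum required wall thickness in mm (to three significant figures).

σ_allow = 333/2.79 = 119.4 MPa.
Hoop stress σ_h = pD/(2t), so t = pD/(2σ_allow) = 1.65×504/(2×119.4) = 3.484 mm.

t = 3.48 mm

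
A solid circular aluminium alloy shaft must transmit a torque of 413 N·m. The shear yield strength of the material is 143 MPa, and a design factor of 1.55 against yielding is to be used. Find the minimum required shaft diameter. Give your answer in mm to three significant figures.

Allowable shear stress τ_allow = 143/1.55 = 92.26 MPa.
For a solid shaft τ = 16T/(πd³), so d³ = 16T/(π τ_allow) = 16×413000/(π×92.26) = 22800 mm³.
d = (22800)^(1/3) = 28.36 mm.

d = 28.4 mm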